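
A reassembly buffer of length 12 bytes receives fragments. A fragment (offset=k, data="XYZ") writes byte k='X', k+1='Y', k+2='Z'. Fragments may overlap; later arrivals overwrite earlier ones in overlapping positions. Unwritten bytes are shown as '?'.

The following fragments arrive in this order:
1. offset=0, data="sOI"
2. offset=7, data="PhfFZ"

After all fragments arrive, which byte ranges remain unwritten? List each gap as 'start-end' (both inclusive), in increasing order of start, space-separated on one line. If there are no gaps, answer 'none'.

Answer: 3-6

Derivation:
Fragment 1: offset=0 len=3
Fragment 2: offset=7 len=5
Gaps: 3-6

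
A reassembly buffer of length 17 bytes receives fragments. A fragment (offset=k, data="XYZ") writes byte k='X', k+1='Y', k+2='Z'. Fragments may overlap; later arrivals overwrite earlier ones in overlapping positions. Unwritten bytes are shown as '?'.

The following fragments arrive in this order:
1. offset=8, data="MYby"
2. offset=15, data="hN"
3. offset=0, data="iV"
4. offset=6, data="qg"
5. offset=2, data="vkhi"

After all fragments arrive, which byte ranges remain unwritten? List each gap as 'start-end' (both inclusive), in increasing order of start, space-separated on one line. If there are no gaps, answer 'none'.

Fragment 1: offset=8 len=4
Fragment 2: offset=15 len=2
Fragment 3: offset=0 len=2
Fragment 4: offset=6 len=2
Fragment 5: offset=2 len=4
Gaps: 12-14

Answer: 12-14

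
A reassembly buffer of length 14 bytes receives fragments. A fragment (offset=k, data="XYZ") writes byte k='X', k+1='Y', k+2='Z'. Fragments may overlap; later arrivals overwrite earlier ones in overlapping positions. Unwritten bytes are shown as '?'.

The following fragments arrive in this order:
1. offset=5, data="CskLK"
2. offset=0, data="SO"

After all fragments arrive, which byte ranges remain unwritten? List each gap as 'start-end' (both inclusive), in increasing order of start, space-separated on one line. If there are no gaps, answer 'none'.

Fragment 1: offset=5 len=5
Fragment 2: offset=0 len=2
Gaps: 2-4 10-13

Answer: 2-4 10-13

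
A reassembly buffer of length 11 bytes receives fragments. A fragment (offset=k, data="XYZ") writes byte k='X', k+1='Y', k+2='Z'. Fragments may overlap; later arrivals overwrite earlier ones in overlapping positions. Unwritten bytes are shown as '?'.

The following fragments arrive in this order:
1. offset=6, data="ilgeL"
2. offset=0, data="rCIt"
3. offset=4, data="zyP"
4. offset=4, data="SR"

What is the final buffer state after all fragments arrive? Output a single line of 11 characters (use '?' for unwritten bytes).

Fragment 1: offset=6 data="ilgeL" -> buffer=??????ilgeL
Fragment 2: offset=0 data="rCIt" -> buffer=rCIt??ilgeL
Fragment 3: offset=4 data="zyP" -> buffer=rCItzyPlgeL
Fragment 4: offset=4 data="SR" -> buffer=rCItSRPlgeL

Answer: rCItSRPlgeL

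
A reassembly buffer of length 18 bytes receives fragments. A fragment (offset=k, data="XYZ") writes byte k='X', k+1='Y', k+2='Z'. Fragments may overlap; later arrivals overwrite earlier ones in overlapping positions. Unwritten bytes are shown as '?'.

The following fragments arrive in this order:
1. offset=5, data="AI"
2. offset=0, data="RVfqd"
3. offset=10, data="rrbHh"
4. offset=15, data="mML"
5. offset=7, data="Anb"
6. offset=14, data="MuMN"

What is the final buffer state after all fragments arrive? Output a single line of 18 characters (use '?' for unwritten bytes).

Fragment 1: offset=5 data="AI" -> buffer=?????AI???????????
Fragment 2: offset=0 data="RVfqd" -> buffer=RVfqdAI???????????
Fragment 3: offset=10 data="rrbHh" -> buffer=RVfqdAI???rrbHh???
Fragment 4: offset=15 data="mML" -> buffer=RVfqdAI???rrbHhmML
Fragment 5: offset=7 data="Anb" -> buffer=RVfqdAIAnbrrbHhmML
Fragment 6: offset=14 data="MuMN" -> buffer=RVfqdAIAnbrrbHMuMN

Answer: RVfqdAIAnbrrbHMuMN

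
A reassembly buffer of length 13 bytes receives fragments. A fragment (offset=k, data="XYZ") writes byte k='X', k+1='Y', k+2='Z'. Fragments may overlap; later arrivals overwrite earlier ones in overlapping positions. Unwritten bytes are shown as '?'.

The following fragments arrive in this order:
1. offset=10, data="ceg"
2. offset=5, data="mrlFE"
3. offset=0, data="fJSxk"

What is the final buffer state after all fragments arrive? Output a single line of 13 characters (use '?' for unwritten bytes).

Fragment 1: offset=10 data="ceg" -> buffer=??????????ceg
Fragment 2: offset=5 data="mrlFE" -> buffer=?????mrlFEceg
Fragment 3: offset=0 data="fJSxk" -> buffer=fJSxkmrlFEceg

Answer: fJSxkmrlFEceg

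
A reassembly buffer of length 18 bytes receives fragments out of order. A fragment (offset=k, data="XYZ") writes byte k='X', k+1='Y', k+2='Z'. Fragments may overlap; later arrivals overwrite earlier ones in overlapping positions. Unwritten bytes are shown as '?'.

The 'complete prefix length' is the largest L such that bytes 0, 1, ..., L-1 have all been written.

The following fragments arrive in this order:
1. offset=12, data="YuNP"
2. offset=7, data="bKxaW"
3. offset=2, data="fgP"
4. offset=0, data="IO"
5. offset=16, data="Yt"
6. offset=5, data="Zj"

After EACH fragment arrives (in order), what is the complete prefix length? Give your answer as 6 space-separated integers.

Fragment 1: offset=12 data="YuNP" -> buffer=????????????YuNP?? -> prefix_len=0
Fragment 2: offset=7 data="bKxaW" -> buffer=???????bKxaWYuNP?? -> prefix_len=0
Fragment 3: offset=2 data="fgP" -> buffer=??fgP??bKxaWYuNP?? -> prefix_len=0
Fragment 4: offset=0 data="IO" -> buffer=IOfgP??bKxaWYuNP?? -> prefix_len=5
Fragment 5: offset=16 data="Yt" -> buffer=IOfgP??bKxaWYuNPYt -> prefix_len=5
Fragment 6: offset=5 data="Zj" -> buffer=IOfgPZjbKxaWYuNPYt -> prefix_len=18

Answer: 0 0 0 5 5 18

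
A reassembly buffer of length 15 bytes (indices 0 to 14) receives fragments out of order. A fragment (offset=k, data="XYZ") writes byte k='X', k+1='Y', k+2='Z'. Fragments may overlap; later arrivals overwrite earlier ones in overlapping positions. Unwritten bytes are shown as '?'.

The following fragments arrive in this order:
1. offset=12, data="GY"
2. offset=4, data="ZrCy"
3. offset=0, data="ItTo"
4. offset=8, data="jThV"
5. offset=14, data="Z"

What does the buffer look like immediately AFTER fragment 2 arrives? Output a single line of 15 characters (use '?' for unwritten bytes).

Answer: ????ZrCy????GY?

Derivation:
Fragment 1: offset=12 data="GY" -> buffer=????????????GY?
Fragment 2: offset=4 data="ZrCy" -> buffer=????ZrCy????GY?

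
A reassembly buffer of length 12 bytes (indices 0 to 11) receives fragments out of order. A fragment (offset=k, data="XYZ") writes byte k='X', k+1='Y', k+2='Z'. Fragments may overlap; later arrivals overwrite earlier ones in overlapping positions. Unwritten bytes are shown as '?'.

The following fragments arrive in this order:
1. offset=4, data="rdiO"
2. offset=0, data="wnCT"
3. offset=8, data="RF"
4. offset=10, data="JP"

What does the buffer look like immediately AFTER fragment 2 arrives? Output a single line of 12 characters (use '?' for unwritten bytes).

Fragment 1: offset=4 data="rdiO" -> buffer=????rdiO????
Fragment 2: offset=0 data="wnCT" -> buffer=wnCTrdiO????

Answer: wnCTrdiO????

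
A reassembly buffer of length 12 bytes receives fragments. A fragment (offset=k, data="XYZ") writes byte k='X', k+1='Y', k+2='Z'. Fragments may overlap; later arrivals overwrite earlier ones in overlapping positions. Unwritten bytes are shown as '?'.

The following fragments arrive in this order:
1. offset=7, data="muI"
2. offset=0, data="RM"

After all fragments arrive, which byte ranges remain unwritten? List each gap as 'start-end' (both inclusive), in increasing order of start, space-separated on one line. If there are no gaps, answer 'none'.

Answer: 2-6 10-11

Derivation:
Fragment 1: offset=7 len=3
Fragment 2: offset=0 len=2
Gaps: 2-6 10-11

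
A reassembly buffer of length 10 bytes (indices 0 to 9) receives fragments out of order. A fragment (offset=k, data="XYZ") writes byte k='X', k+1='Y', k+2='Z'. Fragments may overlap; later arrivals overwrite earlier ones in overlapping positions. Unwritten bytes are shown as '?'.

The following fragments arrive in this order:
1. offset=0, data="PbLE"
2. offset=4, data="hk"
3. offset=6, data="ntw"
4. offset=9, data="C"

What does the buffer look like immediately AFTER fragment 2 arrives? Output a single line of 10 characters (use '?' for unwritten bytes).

Fragment 1: offset=0 data="PbLE" -> buffer=PbLE??????
Fragment 2: offset=4 data="hk" -> buffer=PbLEhk????

Answer: PbLEhk????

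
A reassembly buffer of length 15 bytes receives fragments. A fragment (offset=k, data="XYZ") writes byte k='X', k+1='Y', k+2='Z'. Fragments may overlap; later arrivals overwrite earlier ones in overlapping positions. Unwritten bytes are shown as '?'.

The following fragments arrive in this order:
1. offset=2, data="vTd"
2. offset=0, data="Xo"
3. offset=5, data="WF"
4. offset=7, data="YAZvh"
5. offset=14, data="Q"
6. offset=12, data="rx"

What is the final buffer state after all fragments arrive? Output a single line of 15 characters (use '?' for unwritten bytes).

Answer: XovTdWFYAZvhrxQ

Derivation:
Fragment 1: offset=2 data="vTd" -> buffer=??vTd??????????
Fragment 2: offset=0 data="Xo" -> buffer=XovTd??????????
Fragment 3: offset=5 data="WF" -> buffer=XovTdWF????????
Fragment 4: offset=7 data="YAZvh" -> buffer=XovTdWFYAZvh???
Fragment 5: offset=14 data="Q" -> buffer=XovTdWFYAZvh??Q
Fragment 6: offset=12 data="rx" -> buffer=XovTdWFYAZvhrxQ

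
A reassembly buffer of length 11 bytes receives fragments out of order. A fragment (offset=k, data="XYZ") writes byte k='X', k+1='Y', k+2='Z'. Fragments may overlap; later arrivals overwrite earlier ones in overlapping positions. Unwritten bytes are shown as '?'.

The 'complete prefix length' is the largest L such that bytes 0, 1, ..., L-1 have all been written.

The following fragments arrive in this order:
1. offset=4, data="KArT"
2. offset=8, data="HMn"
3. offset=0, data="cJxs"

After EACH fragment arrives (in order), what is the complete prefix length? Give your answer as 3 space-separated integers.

Answer: 0 0 11

Derivation:
Fragment 1: offset=4 data="KArT" -> buffer=????KArT??? -> prefix_len=0
Fragment 2: offset=8 data="HMn" -> buffer=????KArTHMn -> prefix_len=0
Fragment 3: offset=0 data="cJxs" -> buffer=cJxsKArTHMn -> prefix_len=11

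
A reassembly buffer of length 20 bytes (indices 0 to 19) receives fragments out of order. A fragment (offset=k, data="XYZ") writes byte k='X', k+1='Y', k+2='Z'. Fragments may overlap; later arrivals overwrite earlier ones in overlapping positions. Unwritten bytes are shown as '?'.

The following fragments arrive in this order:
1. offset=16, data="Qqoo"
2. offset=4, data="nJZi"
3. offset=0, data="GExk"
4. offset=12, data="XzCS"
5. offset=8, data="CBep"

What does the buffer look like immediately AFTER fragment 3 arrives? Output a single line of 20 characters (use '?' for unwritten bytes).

Answer: GExknJZi????????Qqoo

Derivation:
Fragment 1: offset=16 data="Qqoo" -> buffer=????????????????Qqoo
Fragment 2: offset=4 data="nJZi" -> buffer=????nJZi????????Qqoo
Fragment 3: offset=0 data="GExk" -> buffer=GExknJZi????????Qqoo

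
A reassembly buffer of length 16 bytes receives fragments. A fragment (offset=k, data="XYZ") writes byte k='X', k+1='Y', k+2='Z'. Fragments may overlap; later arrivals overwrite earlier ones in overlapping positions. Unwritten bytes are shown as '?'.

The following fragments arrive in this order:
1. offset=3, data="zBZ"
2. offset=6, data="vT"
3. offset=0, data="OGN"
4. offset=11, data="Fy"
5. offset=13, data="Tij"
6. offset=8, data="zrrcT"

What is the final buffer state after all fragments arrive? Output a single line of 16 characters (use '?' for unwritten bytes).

Fragment 1: offset=3 data="zBZ" -> buffer=???zBZ??????????
Fragment 2: offset=6 data="vT" -> buffer=???zBZvT????????
Fragment 3: offset=0 data="OGN" -> buffer=OGNzBZvT????????
Fragment 4: offset=11 data="Fy" -> buffer=OGNzBZvT???Fy???
Fragment 5: offset=13 data="Tij" -> buffer=OGNzBZvT???FyTij
Fragment 6: offset=8 data="zrrcT" -> buffer=OGNzBZvTzrrcTTij

Answer: OGNzBZvTzrrcTTij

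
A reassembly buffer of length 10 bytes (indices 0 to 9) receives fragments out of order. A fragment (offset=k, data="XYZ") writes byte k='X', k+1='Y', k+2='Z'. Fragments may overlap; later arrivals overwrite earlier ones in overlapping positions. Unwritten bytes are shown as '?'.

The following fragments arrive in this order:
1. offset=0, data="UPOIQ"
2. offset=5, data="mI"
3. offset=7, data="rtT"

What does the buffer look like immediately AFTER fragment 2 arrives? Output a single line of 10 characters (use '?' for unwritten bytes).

Answer: UPOIQmI???

Derivation:
Fragment 1: offset=0 data="UPOIQ" -> buffer=UPOIQ?????
Fragment 2: offset=5 data="mI" -> buffer=UPOIQmI???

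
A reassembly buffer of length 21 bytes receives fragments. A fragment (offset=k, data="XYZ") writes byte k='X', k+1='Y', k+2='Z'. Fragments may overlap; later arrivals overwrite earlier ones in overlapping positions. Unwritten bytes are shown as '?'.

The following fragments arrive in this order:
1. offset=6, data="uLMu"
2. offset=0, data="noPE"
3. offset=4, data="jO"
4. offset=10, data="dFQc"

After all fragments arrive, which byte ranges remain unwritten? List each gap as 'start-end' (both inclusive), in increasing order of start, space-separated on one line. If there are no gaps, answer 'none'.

Fragment 1: offset=6 len=4
Fragment 2: offset=0 len=4
Fragment 3: offset=4 len=2
Fragment 4: offset=10 len=4
Gaps: 14-20

Answer: 14-20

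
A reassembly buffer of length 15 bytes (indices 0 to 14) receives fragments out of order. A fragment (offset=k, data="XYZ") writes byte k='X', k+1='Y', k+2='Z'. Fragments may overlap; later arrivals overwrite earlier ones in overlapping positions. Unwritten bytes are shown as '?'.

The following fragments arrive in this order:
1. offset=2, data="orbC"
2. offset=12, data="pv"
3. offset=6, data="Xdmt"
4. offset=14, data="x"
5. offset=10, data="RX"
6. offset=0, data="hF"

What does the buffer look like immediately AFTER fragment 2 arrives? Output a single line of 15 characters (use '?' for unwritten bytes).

Answer: ??orbC??????pv?

Derivation:
Fragment 1: offset=2 data="orbC" -> buffer=??orbC?????????
Fragment 2: offset=12 data="pv" -> buffer=??orbC??????pv?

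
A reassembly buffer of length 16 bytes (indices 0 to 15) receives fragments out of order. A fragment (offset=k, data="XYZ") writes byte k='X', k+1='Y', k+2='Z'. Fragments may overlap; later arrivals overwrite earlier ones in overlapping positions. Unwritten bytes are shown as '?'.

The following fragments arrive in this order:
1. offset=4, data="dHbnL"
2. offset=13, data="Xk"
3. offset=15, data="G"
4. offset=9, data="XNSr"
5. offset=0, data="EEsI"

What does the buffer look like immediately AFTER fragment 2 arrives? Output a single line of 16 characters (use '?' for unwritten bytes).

Fragment 1: offset=4 data="dHbnL" -> buffer=????dHbnL???????
Fragment 2: offset=13 data="Xk" -> buffer=????dHbnL????Xk?

Answer: ????dHbnL????Xk?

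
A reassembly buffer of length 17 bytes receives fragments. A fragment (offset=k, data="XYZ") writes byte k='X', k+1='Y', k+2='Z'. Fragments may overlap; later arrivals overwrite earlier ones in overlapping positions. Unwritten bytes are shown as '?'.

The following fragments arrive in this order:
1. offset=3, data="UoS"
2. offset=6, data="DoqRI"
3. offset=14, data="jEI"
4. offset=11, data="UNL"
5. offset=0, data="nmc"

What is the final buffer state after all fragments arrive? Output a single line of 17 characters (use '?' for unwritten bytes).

Fragment 1: offset=3 data="UoS" -> buffer=???UoS???????????
Fragment 2: offset=6 data="DoqRI" -> buffer=???UoSDoqRI??????
Fragment 3: offset=14 data="jEI" -> buffer=???UoSDoqRI???jEI
Fragment 4: offset=11 data="UNL" -> buffer=???UoSDoqRIUNLjEI
Fragment 5: offset=0 data="nmc" -> buffer=nmcUoSDoqRIUNLjEI

Answer: nmcUoSDoqRIUNLjEI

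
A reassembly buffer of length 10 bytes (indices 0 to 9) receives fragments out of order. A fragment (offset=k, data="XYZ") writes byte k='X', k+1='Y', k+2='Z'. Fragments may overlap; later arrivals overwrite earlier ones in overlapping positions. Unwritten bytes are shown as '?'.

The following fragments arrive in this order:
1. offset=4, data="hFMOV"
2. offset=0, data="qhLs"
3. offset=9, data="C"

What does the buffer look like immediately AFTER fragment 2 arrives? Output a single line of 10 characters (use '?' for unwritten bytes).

Answer: qhLshFMOV?

Derivation:
Fragment 1: offset=4 data="hFMOV" -> buffer=????hFMOV?
Fragment 2: offset=0 data="qhLs" -> buffer=qhLshFMOV?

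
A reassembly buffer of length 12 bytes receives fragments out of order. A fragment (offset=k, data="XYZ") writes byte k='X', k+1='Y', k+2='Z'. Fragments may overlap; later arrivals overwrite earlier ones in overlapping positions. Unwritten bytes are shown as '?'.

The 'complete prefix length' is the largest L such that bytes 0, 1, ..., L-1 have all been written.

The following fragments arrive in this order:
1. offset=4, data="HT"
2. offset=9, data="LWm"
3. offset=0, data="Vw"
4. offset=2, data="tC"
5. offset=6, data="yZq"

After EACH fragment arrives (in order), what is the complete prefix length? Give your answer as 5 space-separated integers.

Fragment 1: offset=4 data="HT" -> buffer=????HT?????? -> prefix_len=0
Fragment 2: offset=9 data="LWm" -> buffer=????HT???LWm -> prefix_len=0
Fragment 3: offset=0 data="Vw" -> buffer=Vw??HT???LWm -> prefix_len=2
Fragment 4: offset=2 data="tC" -> buffer=VwtCHT???LWm -> prefix_len=6
Fragment 5: offset=6 data="yZq" -> buffer=VwtCHTyZqLWm -> prefix_len=12

Answer: 0 0 2 6 12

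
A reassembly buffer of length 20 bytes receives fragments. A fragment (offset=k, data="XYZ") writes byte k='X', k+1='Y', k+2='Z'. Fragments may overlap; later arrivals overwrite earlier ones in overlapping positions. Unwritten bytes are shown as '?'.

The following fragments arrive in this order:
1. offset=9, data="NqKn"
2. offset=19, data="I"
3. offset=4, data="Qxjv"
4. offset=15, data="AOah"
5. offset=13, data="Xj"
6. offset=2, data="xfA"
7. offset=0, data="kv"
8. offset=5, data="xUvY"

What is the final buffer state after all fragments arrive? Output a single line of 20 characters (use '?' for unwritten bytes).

Answer: kvxfAxUvYNqKnXjAOahI

Derivation:
Fragment 1: offset=9 data="NqKn" -> buffer=?????????NqKn???????
Fragment 2: offset=19 data="I" -> buffer=?????????NqKn??????I
Fragment 3: offset=4 data="Qxjv" -> buffer=????Qxjv?NqKn??????I
Fragment 4: offset=15 data="AOah" -> buffer=????Qxjv?NqKn??AOahI
Fragment 5: offset=13 data="Xj" -> buffer=????Qxjv?NqKnXjAOahI
Fragment 6: offset=2 data="xfA" -> buffer=??xfAxjv?NqKnXjAOahI
Fragment 7: offset=0 data="kv" -> buffer=kvxfAxjv?NqKnXjAOahI
Fragment 8: offset=5 data="xUvY" -> buffer=kvxfAxUvYNqKnXjAOahI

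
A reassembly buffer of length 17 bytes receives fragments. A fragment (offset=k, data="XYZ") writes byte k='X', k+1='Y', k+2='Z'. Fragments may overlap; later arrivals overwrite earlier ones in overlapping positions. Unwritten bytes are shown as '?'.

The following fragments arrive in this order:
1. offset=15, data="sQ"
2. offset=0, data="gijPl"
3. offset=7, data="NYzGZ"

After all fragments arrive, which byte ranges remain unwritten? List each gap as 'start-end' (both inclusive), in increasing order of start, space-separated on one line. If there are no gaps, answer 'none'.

Fragment 1: offset=15 len=2
Fragment 2: offset=0 len=5
Fragment 3: offset=7 len=5
Gaps: 5-6 12-14

Answer: 5-6 12-14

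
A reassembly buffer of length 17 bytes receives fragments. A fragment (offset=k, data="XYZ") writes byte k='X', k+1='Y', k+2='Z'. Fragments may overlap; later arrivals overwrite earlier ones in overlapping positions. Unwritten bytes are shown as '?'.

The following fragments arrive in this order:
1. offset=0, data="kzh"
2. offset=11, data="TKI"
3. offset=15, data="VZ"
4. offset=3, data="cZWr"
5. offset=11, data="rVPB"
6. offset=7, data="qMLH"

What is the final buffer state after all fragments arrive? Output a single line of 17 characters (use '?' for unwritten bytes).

Fragment 1: offset=0 data="kzh" -> buffer=kzh??????????????
Fragment 2: offset=11 data="TKI" -> buffer=kzh????????TKI???
Fragment 3: offset=15 data="VZ" -> buffer=kzh????????TKI?VZ
Fragment 4: offset=3 data="cZWr" -> buffer=kzhcZWr????TKI?VZ
Fragment 5: offset=11 data="rVPB" -> buffer=kzhcZWr????rVPBVZ
Fragment 6: offset=7 data="qMLH" -> buffer=kzhcZWrqMLHrVPBVZ

Answer: kzhcZWrqMLHrVPBVZ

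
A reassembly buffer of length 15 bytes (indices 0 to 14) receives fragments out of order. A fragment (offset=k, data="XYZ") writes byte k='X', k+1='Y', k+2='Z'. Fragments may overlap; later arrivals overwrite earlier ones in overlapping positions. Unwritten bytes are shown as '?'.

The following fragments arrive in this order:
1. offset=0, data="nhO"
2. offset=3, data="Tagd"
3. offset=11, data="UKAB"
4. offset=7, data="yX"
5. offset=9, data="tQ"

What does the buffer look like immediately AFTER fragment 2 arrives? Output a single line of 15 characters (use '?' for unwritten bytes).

Answer: nhOTagd????????

Derivation:
Fragment 1: offset=0 data="nhO" -> buffer=nhO????????????
Fragment 2: offset=3 data="Tagd" -> buffer=nhOTagd????????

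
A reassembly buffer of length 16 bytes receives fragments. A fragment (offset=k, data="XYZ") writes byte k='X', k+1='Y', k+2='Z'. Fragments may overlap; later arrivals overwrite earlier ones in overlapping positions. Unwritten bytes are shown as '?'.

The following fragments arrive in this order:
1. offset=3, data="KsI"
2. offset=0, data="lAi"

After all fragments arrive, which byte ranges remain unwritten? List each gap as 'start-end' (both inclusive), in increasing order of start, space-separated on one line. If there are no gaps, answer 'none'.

Fragment 1: offset=3 len=3
Fragment 2: offset=0 len=3
Gaps: 6-15

Answer: 6-15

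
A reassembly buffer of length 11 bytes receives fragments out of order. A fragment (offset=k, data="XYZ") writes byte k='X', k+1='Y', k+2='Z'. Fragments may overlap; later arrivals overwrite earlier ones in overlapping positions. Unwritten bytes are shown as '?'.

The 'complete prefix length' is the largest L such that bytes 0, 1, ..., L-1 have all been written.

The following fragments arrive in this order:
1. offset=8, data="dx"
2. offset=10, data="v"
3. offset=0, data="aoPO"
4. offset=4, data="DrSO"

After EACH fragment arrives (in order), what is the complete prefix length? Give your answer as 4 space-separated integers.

Fragment 1: offset=8 data="dx" -> buffer=????????dx? -> prefix_len=0
Fragment 2: offset=10 data="v" -> buffer=????????dxv -> prefix_len=0
Fragment 3: offset=0 data="aoPO" -> buffer=aoPO????dxv -> prefix_len=4
Fragment 4: offset=4 data="DrSO" -> buffer=aoPODrSOdxv -> prefix_len=11

Answer: 0 0 4 11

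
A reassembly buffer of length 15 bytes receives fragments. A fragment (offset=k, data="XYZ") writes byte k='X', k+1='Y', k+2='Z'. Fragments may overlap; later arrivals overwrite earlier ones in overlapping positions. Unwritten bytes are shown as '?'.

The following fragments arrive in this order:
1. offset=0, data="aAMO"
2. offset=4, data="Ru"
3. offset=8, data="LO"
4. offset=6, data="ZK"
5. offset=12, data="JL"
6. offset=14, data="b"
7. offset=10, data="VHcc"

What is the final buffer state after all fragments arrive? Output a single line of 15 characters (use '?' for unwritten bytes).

Fragment 1: offset=0 data="aAMO" -> buffer=aAMO???????????
Fragment 2: offset=4 data="Ru" -> buffer=aAMORu?????????
Fragment 3: offset=8 data="LO" -> buffer=aAMORu??LO?????
Fragment 4: offset=6 data="ZK" -> buffer=aAMORuZKLO?????
Fragment 5: offset=12 data="JL" -> buffer=aAMORuZKLO??JL?
Fragment 6: offset=14 data="b" -> buffer=aAMORuZKLO??JLb
Fragment 7: offset=10 data="VHcc" -> buffer=aAMORuZKLOVHccb

Answer: aAMORuZKLOVHccb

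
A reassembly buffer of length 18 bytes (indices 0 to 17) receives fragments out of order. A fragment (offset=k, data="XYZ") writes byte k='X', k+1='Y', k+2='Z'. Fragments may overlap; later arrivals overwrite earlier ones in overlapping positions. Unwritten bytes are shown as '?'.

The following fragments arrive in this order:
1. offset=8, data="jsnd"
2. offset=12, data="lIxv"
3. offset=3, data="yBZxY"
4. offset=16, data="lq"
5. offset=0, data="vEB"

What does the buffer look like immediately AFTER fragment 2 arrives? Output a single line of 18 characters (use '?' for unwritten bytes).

Answer: ????????jsndlIxv??

Derivation:
Fragment 1: offset=8 data="jsnd" -> buffer=????????jsnd??????
Fragment 2: offset=12 data="lIxv" -> buffer=????????jsndlIxv??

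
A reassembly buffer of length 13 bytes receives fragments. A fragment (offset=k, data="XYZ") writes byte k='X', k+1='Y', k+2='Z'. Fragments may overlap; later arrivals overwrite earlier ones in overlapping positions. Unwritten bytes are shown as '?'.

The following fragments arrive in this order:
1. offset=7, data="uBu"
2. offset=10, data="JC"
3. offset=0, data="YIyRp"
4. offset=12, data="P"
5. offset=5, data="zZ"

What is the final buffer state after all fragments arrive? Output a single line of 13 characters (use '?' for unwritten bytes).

Answer: YIyRpzZuBuJCP

Derivation:
Fragment 1: offset=7 data="uBu" -> buffer=???????uBu???
Fragment 2: offset=10 data="JC" -> buffer=???????uBuJC?
Fragment 3: offset=0 data="YIyRp" -> buffer=YIyRp??uBuJC?
Fragment 4: offset=12 data="P" -> buffer=YIyRp??uBuJCP
Fragment 5: offset=5 data="zZ" -> buffer=YIyRpzZuBuJCP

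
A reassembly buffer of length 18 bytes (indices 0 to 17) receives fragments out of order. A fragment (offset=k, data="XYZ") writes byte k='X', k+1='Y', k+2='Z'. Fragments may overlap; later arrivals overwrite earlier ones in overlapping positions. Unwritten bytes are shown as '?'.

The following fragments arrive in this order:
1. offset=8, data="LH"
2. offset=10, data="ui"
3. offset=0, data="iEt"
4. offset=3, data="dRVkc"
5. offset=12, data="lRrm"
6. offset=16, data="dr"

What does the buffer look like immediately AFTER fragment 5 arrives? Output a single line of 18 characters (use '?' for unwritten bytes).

Fragment 1: offset=8 data="LH" -> buffer=????????LH????????
Fragment 2: offset=10 data="ui" -> buffer=????????LHui??????
Fragment 3: offset=0 data="iEt" -> buffer=iEt?????LHui??????
Fragment 4: offset=3 data="dRVkc" -> buffer=iEtdRVkcLHui??????
Fragment 5: offset=12 data="lRrm" -> buffer=iEtdRVkcLHuilRrm??

Answer: iEtdRVkcLHuilRrm??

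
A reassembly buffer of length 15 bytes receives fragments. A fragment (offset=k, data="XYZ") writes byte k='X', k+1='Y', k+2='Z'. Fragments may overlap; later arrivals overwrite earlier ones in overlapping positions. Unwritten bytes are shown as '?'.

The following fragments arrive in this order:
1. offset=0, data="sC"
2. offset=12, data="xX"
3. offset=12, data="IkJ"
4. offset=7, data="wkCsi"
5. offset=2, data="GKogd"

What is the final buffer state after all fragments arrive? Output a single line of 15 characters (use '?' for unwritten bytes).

Fragment 1: offset=0 data="sC" -> buffer=sC?????????????
Fragment 2: offset=12 data="xX" -> buffer=sC??????????xX?
Fragment 3: offset=12 data="IkJ" -> buffer=sC??????????IkJ
Fragment 4: offset=7 data="wkCsi" -> buffer=sC?????wkCsiIkJ
Fragment 5: offset=2 data="GKogd" -> buffer=sCGKogdwkCsiIkJ

Answer: sCGKogdwkCsiIkJ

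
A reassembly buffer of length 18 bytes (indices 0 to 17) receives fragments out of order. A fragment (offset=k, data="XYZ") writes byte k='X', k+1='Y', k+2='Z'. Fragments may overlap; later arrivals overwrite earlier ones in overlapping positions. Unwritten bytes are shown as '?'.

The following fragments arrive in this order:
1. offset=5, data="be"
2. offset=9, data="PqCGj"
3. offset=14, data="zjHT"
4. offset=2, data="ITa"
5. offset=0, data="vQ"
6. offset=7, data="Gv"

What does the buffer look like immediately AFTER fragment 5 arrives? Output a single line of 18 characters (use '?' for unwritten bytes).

Answer: vQITabe??PqCGjzjHT

Derivation:
Fragment 1: offset=5 data="be" -> buffer=?????be???????????
Fragment 2: offset=9 data="PqCGj" -> buffer=?????be??PqCGj????
Fragment 3: offset=14 data="zjHT" -> buffer=?????be??PqCGjzjHT
Fragment 4: offset=2 data="ITa" -> buffer=??ITabe??PqCGjzjHT
Fragment 5: offset=0 data="vQ" -> buffer=vQITabe??PqCGjzjHT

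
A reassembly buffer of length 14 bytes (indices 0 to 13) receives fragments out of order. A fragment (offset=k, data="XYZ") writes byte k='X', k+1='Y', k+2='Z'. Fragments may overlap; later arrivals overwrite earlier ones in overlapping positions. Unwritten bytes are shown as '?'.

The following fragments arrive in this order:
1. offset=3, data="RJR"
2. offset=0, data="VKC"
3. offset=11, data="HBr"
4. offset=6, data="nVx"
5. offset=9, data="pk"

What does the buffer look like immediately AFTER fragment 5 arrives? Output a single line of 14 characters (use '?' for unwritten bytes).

Answer: VKCRJRnVxpkHBr

Derivation:
Fragment 1: offset=3 data="RJR" -> buffer=???RJR????????
Fragment 2: offset=0 data="VKC" -> buffer=VKCRJR????????
Fragment 3: offset=11 data="HBr" -> buffer=VKCRJR?????HBr
Fragment 4: offset=6 data="nVx" -> buffer=VKCRJRnVx??HBr
Fragment 5: offset=9 data="pk" -> buffer=VKCRJRnVxpkHBr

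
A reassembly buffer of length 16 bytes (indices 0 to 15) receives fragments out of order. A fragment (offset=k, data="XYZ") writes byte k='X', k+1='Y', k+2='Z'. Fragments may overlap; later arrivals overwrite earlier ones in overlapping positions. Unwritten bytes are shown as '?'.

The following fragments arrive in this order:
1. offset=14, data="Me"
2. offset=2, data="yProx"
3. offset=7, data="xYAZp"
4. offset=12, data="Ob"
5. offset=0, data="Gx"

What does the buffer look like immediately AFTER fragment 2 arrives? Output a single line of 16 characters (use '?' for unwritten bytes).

Fragment 1: offset=14 data="Me" -> buffer=??????????????Me
Fragment 2: offset=2 data="yProx" -> buffer=??yProx???????Me

Answer: ??yProx???????Me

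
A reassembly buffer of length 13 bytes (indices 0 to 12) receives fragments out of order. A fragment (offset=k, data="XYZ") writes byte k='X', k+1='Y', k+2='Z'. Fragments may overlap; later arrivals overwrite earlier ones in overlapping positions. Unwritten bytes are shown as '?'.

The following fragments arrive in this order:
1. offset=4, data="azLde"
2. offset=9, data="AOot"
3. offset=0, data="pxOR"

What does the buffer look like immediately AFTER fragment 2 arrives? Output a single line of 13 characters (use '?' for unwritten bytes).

Answer: ????azLdeAOot

Derivation:
Fragment 1: offset=4 data="azLde" -> buffer=????azLde????
Fragment 2: offset=9 data="AOot" -> buffer=????azLdeAOot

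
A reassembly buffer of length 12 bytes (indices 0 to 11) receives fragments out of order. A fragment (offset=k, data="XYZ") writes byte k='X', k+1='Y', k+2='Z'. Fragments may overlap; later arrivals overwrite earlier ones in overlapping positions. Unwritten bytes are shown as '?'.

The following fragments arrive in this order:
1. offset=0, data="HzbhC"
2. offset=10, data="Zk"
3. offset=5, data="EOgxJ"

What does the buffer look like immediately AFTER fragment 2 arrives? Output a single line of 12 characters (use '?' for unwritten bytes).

Fragment 1: offset=0 data="HzbhC" -> buffer=HzbhC???????
Fragment 2: offset=10 data="Zk" -> buffer=HzbhC?????Zk

Answer: HzbhC?????Zk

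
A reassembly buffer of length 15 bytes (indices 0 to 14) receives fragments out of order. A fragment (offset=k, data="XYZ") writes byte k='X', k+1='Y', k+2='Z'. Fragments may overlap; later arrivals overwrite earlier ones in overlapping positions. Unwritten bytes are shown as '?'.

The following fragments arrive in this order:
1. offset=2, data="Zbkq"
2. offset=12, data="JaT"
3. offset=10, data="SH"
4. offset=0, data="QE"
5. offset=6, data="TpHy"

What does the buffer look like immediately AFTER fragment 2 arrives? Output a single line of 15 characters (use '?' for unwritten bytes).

Answer: ??Zbkq??????JaT

Derivation:
Fragment 1: offset=2 data="Zbkq" -> buffer=??Zbkq?????????
Fragment 2: offset=12 data="JaT" -> buffer=??Zbkq??????JaT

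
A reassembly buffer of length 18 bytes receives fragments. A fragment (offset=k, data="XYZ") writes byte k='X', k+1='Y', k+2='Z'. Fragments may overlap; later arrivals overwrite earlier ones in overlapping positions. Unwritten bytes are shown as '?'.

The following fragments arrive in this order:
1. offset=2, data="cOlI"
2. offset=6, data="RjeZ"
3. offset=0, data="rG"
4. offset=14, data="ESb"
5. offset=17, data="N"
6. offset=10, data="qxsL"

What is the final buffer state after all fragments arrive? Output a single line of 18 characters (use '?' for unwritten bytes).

Fragment 1: offset=2 data="cOlI" -> buffer=??cOlI????????????
Fragment 2: offset=6 data="RjeZ" -> buffer=??cOlIRjeZ????????
Fragment 3: offset=0 data="rG" -> buffer=rGcOlIRjeZ????????
Fragment 4: offset=14 data="ESb" -> buffer=rGcOlIRjeZ????ESb?
Fragment 5: offset=17 data="N" -> buffer=rGcOlIRjeZ????ESbN
Fragment 6: offset=10 data="qxsL" -> buffer=rGcOlIRjeZqxsLESbN

Answer: rGcOlIRjeZqxsLESbN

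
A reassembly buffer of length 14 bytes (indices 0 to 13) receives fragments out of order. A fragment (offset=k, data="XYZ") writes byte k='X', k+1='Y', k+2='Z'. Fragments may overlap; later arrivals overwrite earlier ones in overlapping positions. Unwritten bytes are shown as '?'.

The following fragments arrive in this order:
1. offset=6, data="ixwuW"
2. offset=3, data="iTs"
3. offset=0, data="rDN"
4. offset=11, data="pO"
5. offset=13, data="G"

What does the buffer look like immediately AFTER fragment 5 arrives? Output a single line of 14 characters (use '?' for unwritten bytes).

Fragment 1: offset=6 data="ixwuW" -> buffer=??????ixwuW???
Fragment 2: offset=3 data="iTs" -> buffer=???iTsixwuW???
Fragment 3: offset=0 data="rDN" -> buffer=rDNiTsixwuW???
Fragment 4: offset=11 data="pO" -> buffer=rDNiTsixwuWpO?
Fragment 5: offset=13 data="G" -> buffer=rDNiTsixwuWpOG

Answer: rDNiTsixwuWpOG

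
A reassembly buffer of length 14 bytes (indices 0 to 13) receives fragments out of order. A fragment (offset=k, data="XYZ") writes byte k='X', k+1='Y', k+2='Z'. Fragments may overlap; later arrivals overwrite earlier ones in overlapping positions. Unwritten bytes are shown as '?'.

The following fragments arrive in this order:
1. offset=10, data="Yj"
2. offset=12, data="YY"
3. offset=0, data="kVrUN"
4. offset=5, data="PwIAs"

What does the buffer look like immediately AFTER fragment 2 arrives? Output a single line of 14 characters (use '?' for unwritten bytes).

Answer: ??????????YjYY

Derivation:
Fragment 1: offset=10 data="Yj" -> buffer=??????????Yj??
Fragment 2: offset=12 data="YY" -> buffer=??????????YjYY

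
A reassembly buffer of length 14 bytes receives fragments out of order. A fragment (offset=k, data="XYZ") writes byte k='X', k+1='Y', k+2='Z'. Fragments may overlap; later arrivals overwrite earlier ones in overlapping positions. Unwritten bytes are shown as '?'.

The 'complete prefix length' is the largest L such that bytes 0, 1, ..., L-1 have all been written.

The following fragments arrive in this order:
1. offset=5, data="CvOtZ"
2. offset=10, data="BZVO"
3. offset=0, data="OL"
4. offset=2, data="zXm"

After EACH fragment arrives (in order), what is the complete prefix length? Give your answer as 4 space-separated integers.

Fragment 1: offset=5 data="CvOtZ" -> buffer=?????CvOtZ???? -> prefix_len=0
Fragment 2: offset=10 data="BZVO" -> buffer=?????CvOtZBZVO -> prefix_len=0
Fragment 3: offset=0 data="OL" -> buffer=OL???CvOtZBZVO -> prefix_len=2
Fragment 4: offset=2 data="zXm" -> buffer=OLzXmCvOtZBZVO -> prefix_len=14

Answer: 0 0 2 14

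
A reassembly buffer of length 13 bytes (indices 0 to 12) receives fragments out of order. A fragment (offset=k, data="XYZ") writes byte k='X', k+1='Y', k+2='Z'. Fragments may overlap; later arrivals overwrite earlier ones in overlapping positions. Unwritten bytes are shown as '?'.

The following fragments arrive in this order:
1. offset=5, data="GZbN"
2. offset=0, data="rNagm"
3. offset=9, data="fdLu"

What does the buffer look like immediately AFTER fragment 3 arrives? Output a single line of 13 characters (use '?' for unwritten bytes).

Fragment 1: offset=5 data="GZbN" -> buffer=?????GZbN????
Fragment 2: offset=0 data="rNagm" -> buffer=rNagmGZbN????
Fragment 3: offset=9 data="fdLu" -> buffer=rNagmGZbNfdLu

Answer: rNagmGZbNfdLu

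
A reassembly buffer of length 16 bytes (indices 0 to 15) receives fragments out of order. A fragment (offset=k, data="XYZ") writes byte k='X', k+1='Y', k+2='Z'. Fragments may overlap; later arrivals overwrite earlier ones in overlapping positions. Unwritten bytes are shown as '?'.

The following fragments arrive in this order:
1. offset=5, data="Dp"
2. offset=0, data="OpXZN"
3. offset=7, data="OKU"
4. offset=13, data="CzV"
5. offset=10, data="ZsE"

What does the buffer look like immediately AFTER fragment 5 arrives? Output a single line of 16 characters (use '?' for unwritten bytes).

Answer: OpXZNDpOKUZsECzV

Derivation:
Fragment 1: offset=5 data="Dp" -> buffer=?????Dp?????????
Fragment 2: offset=0 data="OpXZN" -> buffer=OpXZNDp?????????
Fragment 3: offset=7 data="OKU" -> buffer=OpXZNDpOKU??????
Fragment 4: offset=13 data="CzV" -> buffer=OpXZNDpOKU???CzV
Fragment 5: offset=10 data="ZsE" -> buffer=OpXZNDpOKUZsECzV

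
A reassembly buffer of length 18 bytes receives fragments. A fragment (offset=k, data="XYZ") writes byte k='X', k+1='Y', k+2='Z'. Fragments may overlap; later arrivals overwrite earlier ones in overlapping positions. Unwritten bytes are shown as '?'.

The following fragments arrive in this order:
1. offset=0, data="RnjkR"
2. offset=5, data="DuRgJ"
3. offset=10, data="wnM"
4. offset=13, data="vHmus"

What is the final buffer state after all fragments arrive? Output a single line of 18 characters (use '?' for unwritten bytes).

Fragment 1: offset=0 data="RnjkR" -> buffer=RnjkR?????????????
Fragment 2: offset=5 data="DuRgJ" -> buffer=RnjkRDuRgJ????????
Fragment 3: offset=10 data="wnM" -> buffer=RnjkRDuRgJwnM?????
Fragment 4: offset=13 data="vHmus" -> buffer=RnjkRDuRgJwnMvHmus

Answer: RnjkRDuRgJwnMvHmus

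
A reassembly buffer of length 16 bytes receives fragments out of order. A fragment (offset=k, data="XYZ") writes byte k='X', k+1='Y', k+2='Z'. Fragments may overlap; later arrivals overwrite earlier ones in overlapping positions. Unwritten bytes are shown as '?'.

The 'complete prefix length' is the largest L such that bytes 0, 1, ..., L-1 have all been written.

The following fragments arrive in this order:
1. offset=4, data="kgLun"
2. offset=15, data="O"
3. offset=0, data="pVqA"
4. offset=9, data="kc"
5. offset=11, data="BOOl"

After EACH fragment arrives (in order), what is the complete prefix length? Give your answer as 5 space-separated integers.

Fragment 1: offset=4 data="kgLun" -> buffer=????kgLun??????? -> prefix_len=0
Fragment 2: offset=15 data="O" -> buffer=????kgLun??????O -> prefix_len=0
Fragment 3: offset=0 data="pVqA" -> buffer=pVqAkgLun??????O -> prefix_len=9
Fragment 4: offset=9 data="kc" -> buffer=pVqAkgLunkc????O -> prefix_len=11
Fragment 5: offset=11 data="BOOl" -> buffer=pVqAkgLunkcBOOlO -> prefix_len=16

Answer: 0 0 9 11 16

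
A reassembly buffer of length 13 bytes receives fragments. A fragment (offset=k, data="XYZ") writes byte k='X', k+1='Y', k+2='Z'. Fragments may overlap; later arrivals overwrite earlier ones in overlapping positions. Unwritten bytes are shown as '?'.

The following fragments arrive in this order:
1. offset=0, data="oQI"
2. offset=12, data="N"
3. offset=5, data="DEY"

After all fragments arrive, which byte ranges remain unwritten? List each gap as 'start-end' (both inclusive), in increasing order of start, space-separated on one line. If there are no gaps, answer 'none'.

Answer: 3-4 8-11

Derivation:
Fragment 1: offset=0 len=3
Fragment 2: offset=12 len=1
Fragment 3: offset=5 len=3
Gaps: 3-4 8-11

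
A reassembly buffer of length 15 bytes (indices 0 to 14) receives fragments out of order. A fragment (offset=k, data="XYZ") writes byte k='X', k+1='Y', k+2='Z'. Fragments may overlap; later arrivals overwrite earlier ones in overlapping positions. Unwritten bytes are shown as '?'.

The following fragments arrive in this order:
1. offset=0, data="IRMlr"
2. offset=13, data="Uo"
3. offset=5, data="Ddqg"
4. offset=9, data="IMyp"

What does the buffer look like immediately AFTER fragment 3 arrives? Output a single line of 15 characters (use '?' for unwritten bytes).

Answer: IRMlrDdqg????Uo

Derivation:
Fragment 1: offset=0 data="IRMlr" -> buffer=IRMlr??????????
Fragment 2: offset=13 data="Uo" -> buffer=IRMlr????????Uo
Fragment 3: offset=5 data="Ddqg" -> buffer=IRMlrDdqg????Uo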